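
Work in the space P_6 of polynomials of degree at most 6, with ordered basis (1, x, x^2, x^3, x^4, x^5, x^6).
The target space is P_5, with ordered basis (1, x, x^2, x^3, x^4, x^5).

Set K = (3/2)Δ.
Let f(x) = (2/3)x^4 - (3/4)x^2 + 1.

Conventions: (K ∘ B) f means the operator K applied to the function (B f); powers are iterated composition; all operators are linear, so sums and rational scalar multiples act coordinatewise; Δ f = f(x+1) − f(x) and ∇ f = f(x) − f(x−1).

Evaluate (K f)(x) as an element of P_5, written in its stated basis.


the result is g(x) = 4x^3 + 6x^2 + (7/4)x - 1/8

Δ f = (8/3)x^3 + 4x^2 + (7/6)x - 1/12
((3/2)Δ) f = 4x^3 + 6x^2 + (7/4)x - 1/8


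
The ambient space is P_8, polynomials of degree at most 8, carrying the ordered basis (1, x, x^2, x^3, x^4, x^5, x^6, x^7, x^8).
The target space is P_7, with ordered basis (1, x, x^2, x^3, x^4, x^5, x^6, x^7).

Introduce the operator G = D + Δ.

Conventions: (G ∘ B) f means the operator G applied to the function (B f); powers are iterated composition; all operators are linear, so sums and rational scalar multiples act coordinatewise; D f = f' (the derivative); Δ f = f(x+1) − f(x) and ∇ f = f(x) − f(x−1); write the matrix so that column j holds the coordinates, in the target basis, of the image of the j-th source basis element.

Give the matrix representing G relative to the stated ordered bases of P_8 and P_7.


image of 1: 0
image of x: 2
image of x^2: 4x + 1
image of x^3: 6x^2 + 3x + 1
image of x^4: 8x^3 + 6x^2 + 4x + 1
image of x^5: 10x^4 + 10x^3 + 10x^2 + 5x + 1
image of x^6: 12x^5 + 15x^4 + 20x^3 + 15x^2 + 6x + 1
image of x^7: 14x^6 + 21x^5 + 35x^4 + 35x^3 + 21x^2 + 7x + 1
image of x^8: 16x^7 + 28x^6 + 56x^5 + 70x^4 + 56x^3 + 28x^2 + 8x + 1
each image's coordinates form column j of the matrix

the matrix is [[0, 2, 1, 1, 1, 1, 1, 1, 1]; [0, 0, 4, 3, 4, 5, 6, 7, 8]; [0, 0, 0, 6, 6, 10, 15, 21, 28]; [0, 0, 0, 0, 8, 10, 20, 35, 56]; [0, 0, 0, 0, 0, 10, 15, 35, 70]; [0, 0, 0, 0, 0, 0, 12, 21, 56]; [0, 0, 0, 0, 0, 0, 0, 14, 28]; [0, 0, 0, 0, 0, 0, 0, 0, 16]] (rows listed top to bottom)


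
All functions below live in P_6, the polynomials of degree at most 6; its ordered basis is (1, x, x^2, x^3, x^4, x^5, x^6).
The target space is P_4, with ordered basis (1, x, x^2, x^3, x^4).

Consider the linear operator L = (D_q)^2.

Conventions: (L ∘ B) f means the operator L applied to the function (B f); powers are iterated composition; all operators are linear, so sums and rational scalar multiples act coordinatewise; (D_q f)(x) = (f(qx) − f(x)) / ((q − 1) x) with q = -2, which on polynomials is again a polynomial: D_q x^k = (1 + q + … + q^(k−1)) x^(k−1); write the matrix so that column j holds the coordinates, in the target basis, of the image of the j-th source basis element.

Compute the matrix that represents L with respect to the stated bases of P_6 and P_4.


the matrix is [[0, 0, -1, 0, 0, 0, 0]; [0, 0, 0, -3, 0, 0, 0]; [0, 0, 0, 0, -15, 0, 0]; [0, 0, 0, 0, 0, -55, 0]; [0, 0, 0, 0, 0, 0, -231]] (rows listed top to bottom)

image of 1: 0
image of x: 0
image of x^2: -1
image of x^3: -3x
image of x^4: -15x^2
image of x^5: -55x^3
image of x^6: -231x^4
each image's coordinates form column j of the matrix


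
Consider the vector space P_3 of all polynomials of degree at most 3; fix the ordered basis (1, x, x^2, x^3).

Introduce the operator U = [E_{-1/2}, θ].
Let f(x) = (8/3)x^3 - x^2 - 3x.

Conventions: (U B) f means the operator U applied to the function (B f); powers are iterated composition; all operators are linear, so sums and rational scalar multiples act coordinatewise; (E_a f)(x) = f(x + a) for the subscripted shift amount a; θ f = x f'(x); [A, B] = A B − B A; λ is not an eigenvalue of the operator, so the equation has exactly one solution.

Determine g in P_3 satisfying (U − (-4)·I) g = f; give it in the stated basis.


the image equals g(x) = (2/3)x^3 - x - 1/16

write g with unknown coordinates in the stated basis and equate coefficients in (U − (-4)·I) g = f
solving from the highest basis element down gives g = (2/3)x^3 - x - 1/16
check: U g = -x^2 + x + 1/4
so U g − (-4)·g = (8/3)x^3 - x^2 - 3x = f ✓


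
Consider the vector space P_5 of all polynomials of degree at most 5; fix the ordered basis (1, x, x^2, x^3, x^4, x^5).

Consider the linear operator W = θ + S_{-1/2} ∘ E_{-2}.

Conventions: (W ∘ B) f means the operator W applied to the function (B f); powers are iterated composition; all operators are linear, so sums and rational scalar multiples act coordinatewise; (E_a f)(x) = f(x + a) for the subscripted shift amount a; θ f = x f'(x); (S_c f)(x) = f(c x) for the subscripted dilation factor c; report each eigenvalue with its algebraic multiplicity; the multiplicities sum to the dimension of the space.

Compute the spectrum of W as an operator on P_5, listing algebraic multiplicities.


λ = 1/2 (multiplicity 1), λ = 1 (multiplicity 1), λ = 9/4 (multiplicity 1), λ = 23/8 (multiplicity 1), λ = 65/16 (multiplicity 1), λ = 159/32 (multiplicity 1)

image of 1: 1
image of x: (1/2)x - 2
image of x^2: (9/4)x^2 + 2x + 4
image of x^3: (23/8)x^3 - (3/2)x^2 - 6x - 8
image of x^4: (65/16)x^4 + x^3 + 6x^2 + 16x + 16
image of x^5: (159/32)x^5 - (5/8)x^4 - 5x^3 - 20x^2 - 40x - 32
the matrix is upper triangular; its diagonal is (1, 1/2, 9/4, 23/8, 65/16, 159/32)
for a triangular matrix the eigenvalues are the diagonal entries, with algebraic multiplicity their repetition count


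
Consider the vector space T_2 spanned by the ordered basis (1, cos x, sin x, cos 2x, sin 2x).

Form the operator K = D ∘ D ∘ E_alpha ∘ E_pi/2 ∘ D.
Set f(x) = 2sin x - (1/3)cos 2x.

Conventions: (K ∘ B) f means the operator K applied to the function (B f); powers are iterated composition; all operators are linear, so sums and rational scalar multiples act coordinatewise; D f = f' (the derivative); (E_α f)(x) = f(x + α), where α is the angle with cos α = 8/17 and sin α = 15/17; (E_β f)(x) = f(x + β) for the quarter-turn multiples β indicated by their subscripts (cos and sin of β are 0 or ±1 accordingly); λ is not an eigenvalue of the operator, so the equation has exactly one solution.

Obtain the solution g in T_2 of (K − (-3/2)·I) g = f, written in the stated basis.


the image equals g(x) = -(120/317)cos x + (268/317)sin x + (1982/53545)cos 2x + (5152/160635)sin 2x

write g with unknown coordinates in the stated basis and equate coefficients in (K − (-3/2)·I) g = f
solving from the highest basis element down gives g = -(120/317)cos x + (268/317)sin x + (1982/53545)cos 2x + (5152/160635)sin 2x
check: K g = (180/317)cos x + (232/317)sin x - (62464/160635)cos 2x - (2576/53545)sin 2x
so K g − (-3/2)·g = 2sin x - (1/3)cos 2x = f ✓


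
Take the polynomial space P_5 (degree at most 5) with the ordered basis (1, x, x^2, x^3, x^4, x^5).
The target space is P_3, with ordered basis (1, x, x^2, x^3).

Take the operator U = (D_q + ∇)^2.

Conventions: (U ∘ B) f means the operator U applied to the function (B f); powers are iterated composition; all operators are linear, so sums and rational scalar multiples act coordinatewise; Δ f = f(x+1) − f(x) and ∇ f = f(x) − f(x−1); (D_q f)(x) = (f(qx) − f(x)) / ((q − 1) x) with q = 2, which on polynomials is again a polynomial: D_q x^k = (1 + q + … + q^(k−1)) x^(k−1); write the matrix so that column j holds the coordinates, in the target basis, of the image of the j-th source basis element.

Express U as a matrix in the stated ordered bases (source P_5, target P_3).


image of 1: 0
image of x: 0
image of x^2: 10
image of x^3: 50x - 16
image of x^4: 190x^2 - 87x + 33
image of x^5: 684x^3 - 316x^2 + 224x - 66
each image's coordinates form column j of the matrix

the matrix is [[0, 0, 10, -16, 33, -66]; [0, 0, 0, 50, -87, 224]; [0, 0, 0, 0, 190, -316]; [0, 0, 0, 0, 0, 684]] (rows listed top to bottom)


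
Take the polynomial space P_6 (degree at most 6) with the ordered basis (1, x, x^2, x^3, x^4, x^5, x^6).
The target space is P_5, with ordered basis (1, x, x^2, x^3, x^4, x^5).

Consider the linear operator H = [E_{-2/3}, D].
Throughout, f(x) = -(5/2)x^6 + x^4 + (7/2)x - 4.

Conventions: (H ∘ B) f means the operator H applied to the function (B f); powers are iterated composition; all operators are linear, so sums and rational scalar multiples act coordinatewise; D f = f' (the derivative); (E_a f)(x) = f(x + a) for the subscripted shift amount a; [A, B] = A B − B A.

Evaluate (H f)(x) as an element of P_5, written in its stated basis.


the result is g(x) = 0

D f = -15x^5 + 4x^3 + 7/2
E_{-2/3} D f = -15x^5 + 50x^4 - (188/3)x^3 + (328/9)x^2 - (256/27)x + 695/162
E_{-2/3} f = -(5/2)x^6 + 10x^5 - (47/3)x^4 + (328/27)x^3 - (128/27)x^2 + (695/162)x - 4633/729
D E_{-2/3} f = -15x^5 + 50x^4 - (188/3)x^3 + (328/9)x^2 - (256/27)x + 695/162
[E_{-2/3}, D] f = 0


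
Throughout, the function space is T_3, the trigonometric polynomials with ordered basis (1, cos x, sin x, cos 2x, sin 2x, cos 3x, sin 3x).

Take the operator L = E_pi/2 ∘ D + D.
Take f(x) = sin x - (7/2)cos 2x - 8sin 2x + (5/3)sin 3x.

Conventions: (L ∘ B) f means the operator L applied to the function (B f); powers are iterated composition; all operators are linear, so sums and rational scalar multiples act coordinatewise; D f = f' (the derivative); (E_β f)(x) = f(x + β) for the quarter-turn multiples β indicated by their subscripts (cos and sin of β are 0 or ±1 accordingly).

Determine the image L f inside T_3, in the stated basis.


D f = cos x - 16cos 2x + 7sin 2x + 5cos 3x
E_pi/2 D f = -sin x + 16cos 2x - 7sin 2x + 5sin 3x
D f = cos x - 16cos 2x + 7sin 2x + 5cos 3x
(E_pi/2 ∘ D + D) f = cos x - sin x + 5cos 3x + 5sin 3x

the result is g(x) = cos x - sin x + 5cos 3x + 5sin 3x


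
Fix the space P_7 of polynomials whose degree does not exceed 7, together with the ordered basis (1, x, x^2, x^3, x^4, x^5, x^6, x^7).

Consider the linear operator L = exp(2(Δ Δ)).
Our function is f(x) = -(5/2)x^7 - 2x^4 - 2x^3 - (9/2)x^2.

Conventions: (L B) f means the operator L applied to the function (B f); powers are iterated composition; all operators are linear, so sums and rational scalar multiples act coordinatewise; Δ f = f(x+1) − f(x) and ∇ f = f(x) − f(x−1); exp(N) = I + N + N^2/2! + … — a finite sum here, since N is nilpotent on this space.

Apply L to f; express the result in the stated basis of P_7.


the result is g(x) = -(5/2)x^7 - 210x^5 - 1052x^4 - 6652x^3 - (56805/2)x^2 - 73690x - 93224

order-1 term: -210x^5 - 1050x^4 - 2450x^3 - 3198x^2 - 2290x - 728
order-2 term: -4200x^3 - 25200x^2 - 54600x - 42096
order-3 term: -16800x - 50400
the series for exp(2(Δ Δ)) f terminates at order 3
exp(2(Δ Δ)) f = -(5/2)x^7 - 210x^5 - 1052x^4 - 6652x^3 - (56805/2)x^2 - 73690x - 93224


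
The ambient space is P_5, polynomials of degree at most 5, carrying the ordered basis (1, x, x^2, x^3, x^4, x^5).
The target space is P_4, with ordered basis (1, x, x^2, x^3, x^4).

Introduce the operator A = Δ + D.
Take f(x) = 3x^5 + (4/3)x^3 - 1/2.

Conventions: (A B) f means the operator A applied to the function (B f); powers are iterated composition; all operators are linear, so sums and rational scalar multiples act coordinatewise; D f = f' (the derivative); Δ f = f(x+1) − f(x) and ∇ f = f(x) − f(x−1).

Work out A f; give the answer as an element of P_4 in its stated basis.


g(x) = 30x^4 + 30x^3 + 38x^2 + 19x + 13/3

Δ f = 15x^4 + 30x^3 + 34x^2 + 19x + 13/3
D f = 15x^4 + 4x^2
(Δ + D) f = 30x^4 + 30x^3 + 38x^2 + 19x + 13/3


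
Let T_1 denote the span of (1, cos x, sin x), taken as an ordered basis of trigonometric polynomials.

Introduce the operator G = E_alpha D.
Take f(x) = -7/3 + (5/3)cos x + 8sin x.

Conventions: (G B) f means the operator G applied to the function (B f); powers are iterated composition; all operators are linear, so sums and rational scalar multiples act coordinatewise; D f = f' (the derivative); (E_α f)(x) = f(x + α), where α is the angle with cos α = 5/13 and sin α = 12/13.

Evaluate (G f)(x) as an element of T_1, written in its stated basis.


the image equals g(x) = (20/13)cos x - (313/39)sin x

D f = 8cos x - (5/3)sin x
E_alpha D f = (20/13)cos x - (313/39)sin x


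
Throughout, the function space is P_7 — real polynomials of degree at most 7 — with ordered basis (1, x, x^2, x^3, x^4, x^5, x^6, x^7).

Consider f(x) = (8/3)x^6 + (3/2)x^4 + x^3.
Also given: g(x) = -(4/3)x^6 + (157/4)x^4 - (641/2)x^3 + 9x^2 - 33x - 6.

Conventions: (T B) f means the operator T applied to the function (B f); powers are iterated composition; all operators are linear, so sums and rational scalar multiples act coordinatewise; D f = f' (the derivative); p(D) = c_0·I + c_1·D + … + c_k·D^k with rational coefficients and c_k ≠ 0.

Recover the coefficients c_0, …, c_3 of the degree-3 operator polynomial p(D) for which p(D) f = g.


D^0 f = (8/3)x^6 + (3/2)x^4 + x^3
D^1 f = 16x^5 + 6x^3 + 3x^2
D^2 f = 80x^4 + 18x^2 + 6x
D^3 f = 320x^3 + 36x + 6
matching coefficients of g against c_0 f + c_1 Df + … from the top degree down determines the c_i
solution: c_0 = -1/2, c_1 = 0, c_2 = 1/2, c_3 = -1

p(D) = -(1/2)·I + (1/2)·D^2 − D^3, i.e. c_0 = -1/2, c_1 = 0, c_2 = 1/2, c_3 = -1


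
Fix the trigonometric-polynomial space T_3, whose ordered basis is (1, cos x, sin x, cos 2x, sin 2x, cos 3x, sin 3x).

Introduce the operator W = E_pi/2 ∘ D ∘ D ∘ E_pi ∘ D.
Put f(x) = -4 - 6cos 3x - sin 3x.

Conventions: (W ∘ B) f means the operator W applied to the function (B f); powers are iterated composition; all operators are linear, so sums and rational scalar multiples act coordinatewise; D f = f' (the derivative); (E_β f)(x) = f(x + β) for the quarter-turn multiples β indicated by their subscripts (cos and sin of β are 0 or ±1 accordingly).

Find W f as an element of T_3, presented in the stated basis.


D f = -3cos 3x + 18sin 3x
E_pi D f = 3cos 3x - 18sin 3x
D E_pi D f = -54cos 3x - 9sin 3x
D D E_pi D f = -27cos 3x + 162sin 3x
E_pi/2 (D ∘ D ∘ E_pi) D f = -162cos 3x - 27sin 3x

g(x) = -162cos 3x - 27sin 3x


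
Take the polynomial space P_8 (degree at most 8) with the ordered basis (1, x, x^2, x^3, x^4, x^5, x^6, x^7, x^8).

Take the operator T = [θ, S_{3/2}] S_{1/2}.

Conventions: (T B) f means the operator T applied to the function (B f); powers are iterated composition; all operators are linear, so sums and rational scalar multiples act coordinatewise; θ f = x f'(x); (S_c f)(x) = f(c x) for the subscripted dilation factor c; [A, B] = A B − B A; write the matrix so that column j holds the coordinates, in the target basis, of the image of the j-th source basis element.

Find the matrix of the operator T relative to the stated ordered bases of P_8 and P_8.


the matrix is [[0, 0, 0, 0, 0, 0, 0, 0, 0]; [0, 0, 0, 0, 0, 0, 0, 0, 0]; [0, 0, 0, 0, 0, 0, 0, 0, 0]; [0, 0, 0, 0, 0, 0, 0, 0, 0]; [0, 0, 0, 0, 0, 0, 0, 0, 0]; [0, 0, 0, 0, 0, 0, 0, 0, 0]; [0, 0, 0, 0, 0, 0, 0, 0, 0]; [0, 0, 0, 0, 0, 0, 0, 0, 0]; [0, 0, 0, 0, 0, 0, 0, 0, 0]] (rows listed top to bottom)

image of 1: 0
image of x: 0
image of x^2: 0
image of x^3: 0
image of x^4: 0
image of x^5: 0
image of x^6: 0
image of x^7: 0
image of x^8: 0
each image's coordinates form column j of the matrix


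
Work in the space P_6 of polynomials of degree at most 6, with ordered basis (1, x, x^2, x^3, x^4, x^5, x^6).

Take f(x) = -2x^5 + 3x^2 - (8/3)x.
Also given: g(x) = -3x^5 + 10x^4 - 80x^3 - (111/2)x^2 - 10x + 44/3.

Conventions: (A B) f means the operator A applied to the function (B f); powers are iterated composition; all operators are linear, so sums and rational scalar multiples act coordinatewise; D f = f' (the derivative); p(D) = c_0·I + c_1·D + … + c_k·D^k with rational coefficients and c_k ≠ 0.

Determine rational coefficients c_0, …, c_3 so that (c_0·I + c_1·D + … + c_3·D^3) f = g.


p(D) = (3/2)·I − D + 2·D^2 + (1/2)·D^3, i.e. c_0 = 3/2, c_1 = -1, c_2 = 2, c_3 = 1/2

D^0 f = -2x^5 + 3x^2 - (8/3)x
D^1 f = -10x^4 + 6x - 8/3
D^2 f = -40x^3 + 6
D^3 f = -120x^2
matching coefficients of g against c_0 f + c_1 Df + … from the top degree down determines the c_i
solution: c_0 = 3/2, c_1 = -1, c_2 = 2, c_3 = 1/2


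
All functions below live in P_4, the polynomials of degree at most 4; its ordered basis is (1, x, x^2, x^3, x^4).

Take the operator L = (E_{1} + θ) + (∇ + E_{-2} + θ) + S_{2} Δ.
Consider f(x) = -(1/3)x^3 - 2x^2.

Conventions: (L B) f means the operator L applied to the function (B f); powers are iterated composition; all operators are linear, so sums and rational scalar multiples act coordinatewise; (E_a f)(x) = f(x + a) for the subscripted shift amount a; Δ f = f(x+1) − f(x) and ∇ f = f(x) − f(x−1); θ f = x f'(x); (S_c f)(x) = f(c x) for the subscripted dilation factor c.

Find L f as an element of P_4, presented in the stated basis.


the result is g(x) = -(8/3)x^3 - 16x^2 - 14x - 25/3

E_{1} f = -(1/3)x^3 - 3x^2 - 5x - 7/3
θ f = -x^3 - 4x^2
(E_{1} + θ) f = -(4/3)x^3 - 7x^2 - 5x - 7/3
∇ f = -x^2 - 3x + 5/3
E_{-2} f = -(1/3)x^3 + 4x - 16/3
θ f = -x^3 - 4x^2
(∇ + E_{-2} + θ) f = -(4/3)x^3 - 5x^2 + x - 11/3
Δ f = -x^2 - 5x - 7/3
S_{2} Δ f = -4x^2 - 10x - 7/3
((E_{1} + θ) + (∇ + E_{-2} + θ) + S_{2} Δ) f = -(8/3)x^3 - 16x^2 - 14x - 25/3


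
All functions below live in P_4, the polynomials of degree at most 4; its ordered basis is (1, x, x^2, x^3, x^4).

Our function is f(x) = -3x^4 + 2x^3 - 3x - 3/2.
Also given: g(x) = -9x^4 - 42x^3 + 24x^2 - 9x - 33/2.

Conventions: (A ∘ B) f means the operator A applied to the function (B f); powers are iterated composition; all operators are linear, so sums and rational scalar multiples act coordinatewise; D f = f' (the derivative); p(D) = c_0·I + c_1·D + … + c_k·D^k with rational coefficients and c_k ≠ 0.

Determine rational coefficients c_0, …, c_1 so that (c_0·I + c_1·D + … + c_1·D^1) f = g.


p(D) = 3·I + 4·D, i.e. c_0 = 3, c_1 = 4

D^0 f = -3x^4 + 2x^3 - 3x - 3/2
D^1 f = -12x^3 + 6x^2 - 3
matching coefficients of g against c_0 f + c_1 Df + … from the top degree down determines the c_i
solution: c_0 = 3, c_1 = 4


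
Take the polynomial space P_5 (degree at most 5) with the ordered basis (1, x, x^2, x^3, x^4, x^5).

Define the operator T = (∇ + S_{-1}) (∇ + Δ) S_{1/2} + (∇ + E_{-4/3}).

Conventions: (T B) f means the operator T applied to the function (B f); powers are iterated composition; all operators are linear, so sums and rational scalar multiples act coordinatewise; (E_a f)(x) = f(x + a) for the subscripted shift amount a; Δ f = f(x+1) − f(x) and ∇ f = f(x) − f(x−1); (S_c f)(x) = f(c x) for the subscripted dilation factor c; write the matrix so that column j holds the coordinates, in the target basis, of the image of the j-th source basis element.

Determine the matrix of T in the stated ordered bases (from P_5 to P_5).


image of 1: 1
image of x: x + 2/3
image of x^2: x^2 - (5/3)x + 16/9
image of x^3: x^3 - (1/4)x^2 + (23/6)x - 101/54
image of x^4: x^4 - (11/6)x^3 + (37/6)x^2 - (202/27)x + 256/81
image of x^5: x^5 - (65/48)x^4 + (325/36)x^3 - (1615/108)x^2 + (2155/162)x - 7949/1944
each image's coordinates form column j of the matrix

the matrix is [[1, 2/3, 16/9, -101/54, 256/81, -7949/1944]; [0, 1, -5/3, 23/6, -202/27, 2155/162]; [0, 0, 1, -1/4, 37/6, -1615/108]; [0, 0, 0, 1, -11/6, 325/36]; [0, 0, 0, 0, 1, -65/48]; [0, 0, 0, 0, 0, 1]] (rows listed top to bottom)


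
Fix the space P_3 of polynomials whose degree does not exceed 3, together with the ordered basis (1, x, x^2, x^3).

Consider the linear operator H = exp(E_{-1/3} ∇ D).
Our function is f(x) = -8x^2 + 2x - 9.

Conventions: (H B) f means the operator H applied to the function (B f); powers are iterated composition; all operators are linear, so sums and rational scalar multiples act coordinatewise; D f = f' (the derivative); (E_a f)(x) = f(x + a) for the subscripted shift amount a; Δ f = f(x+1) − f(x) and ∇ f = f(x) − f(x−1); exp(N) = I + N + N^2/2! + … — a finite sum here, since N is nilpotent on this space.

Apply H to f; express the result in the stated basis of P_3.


order-1 term: -16
the series for exp(E_{-1/3} ∇ D) f terminates at order 1
exp(E_{-1/3} ∇ D) f = -8x^2 + 2x - 25

the result is g(x) = -8x^2 + 2x - 25


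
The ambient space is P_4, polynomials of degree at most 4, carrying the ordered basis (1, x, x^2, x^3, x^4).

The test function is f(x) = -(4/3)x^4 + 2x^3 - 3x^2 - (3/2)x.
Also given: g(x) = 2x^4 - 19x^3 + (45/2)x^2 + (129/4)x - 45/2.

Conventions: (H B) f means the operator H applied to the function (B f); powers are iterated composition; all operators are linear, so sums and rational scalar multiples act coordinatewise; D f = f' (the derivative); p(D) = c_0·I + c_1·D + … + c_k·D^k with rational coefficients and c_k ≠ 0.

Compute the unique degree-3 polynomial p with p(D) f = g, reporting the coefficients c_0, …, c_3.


c_0 = -3/2, c_1 = 3, c_2 = 0, c_3 = -3/2

D^0 f = -(4/3)x^4 + 2x^3 - 3x^2 - (3/2)x
D^1 f = -(16/3)x^3 + 6x^2 - 6x - 3/2
D^2 f = -16x^2 + 12x - 6
D^3 f = -32x + 12
matching coefficients of g against c_0 f + c_1 Df + … from the top degree down determines the c_i
solution: c_0 = -3/2, c_1 = 3, c_2 = 0, c_3 = -3/2


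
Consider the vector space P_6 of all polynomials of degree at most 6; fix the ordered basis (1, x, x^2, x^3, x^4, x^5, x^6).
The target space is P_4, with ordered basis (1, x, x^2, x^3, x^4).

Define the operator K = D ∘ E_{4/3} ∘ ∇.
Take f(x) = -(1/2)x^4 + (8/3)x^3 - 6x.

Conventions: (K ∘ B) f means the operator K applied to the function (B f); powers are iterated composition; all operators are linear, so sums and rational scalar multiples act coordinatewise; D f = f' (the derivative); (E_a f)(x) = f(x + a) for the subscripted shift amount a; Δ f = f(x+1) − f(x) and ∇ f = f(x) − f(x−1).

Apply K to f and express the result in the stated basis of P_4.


∇ f = -2x^3 + 11x^2 - 10x - 17/6
E_{4/3} ∇ f = -2x^3 + 3x^2 + (26/3)x - 73/54
D E_{4/3} ∇ f = -6x^2 + 6x + 26/3

g(x) = -6x^2 + 6x + 26/3


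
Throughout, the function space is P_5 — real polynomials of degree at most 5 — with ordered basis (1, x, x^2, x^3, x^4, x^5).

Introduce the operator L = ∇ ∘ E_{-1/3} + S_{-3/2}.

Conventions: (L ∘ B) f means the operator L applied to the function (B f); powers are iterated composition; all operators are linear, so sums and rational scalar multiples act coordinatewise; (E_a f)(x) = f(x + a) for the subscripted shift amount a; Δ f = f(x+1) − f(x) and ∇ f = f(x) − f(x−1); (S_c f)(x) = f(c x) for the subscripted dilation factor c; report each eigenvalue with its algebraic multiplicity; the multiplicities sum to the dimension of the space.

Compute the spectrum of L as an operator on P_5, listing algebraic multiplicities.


image of 1: 1
image of x: -(3/2)x + 1
image of x^2: (9/4)x^2 + 2x - 5/3
image of x^3: -(27/8)x^3 + 3x^2 - 5x + 7/3
image of x^4: (81/16)x^4 + 4x^3 - 10x^2 + (28/3)x - 85/27
image of x^5: -(243/32)x^5 + 5x^4 - (50/3)x^3 + (70/3)x^2 - (425/27)x + 341/81
the matrix is upper triangular; its diagonal is (1, -3/2, 9/4, -27/8, 81/16, -243/32)
for a triangular matrix the eigenvalues are the diagonal entries, with algebraic multiplicity their repetition count

λ = -243/32 (multiplicity 1), λ = -27/8 (multiplicity 1), λ = -3/2 (multiplicity 1), λ = 1 (multiplicity 1), λ = 9/4 (multiplicity 1), λ = 81/16 (multiplicity 1)


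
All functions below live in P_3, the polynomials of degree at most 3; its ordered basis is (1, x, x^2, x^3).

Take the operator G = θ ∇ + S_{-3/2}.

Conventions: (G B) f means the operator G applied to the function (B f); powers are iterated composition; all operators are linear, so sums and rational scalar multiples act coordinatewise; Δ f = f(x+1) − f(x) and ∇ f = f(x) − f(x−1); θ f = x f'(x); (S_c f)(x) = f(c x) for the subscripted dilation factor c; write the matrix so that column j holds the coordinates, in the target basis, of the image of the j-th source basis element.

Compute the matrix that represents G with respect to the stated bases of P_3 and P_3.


the matrix is [[1, 0, 0, 0]; [0, -3/2, 2, -3]; [0, 0, 9/4, 6]; [0, 0, 0, -27/8]] (rows listed top to bottom)

image of 1: 1
image of x: -(3/2)x
image of x^2: (9/4)x^2 + 2x
image of x^3: -(27/8)x^3 + 6x^2 - 3x
each image's coordinates form column j of the matrix


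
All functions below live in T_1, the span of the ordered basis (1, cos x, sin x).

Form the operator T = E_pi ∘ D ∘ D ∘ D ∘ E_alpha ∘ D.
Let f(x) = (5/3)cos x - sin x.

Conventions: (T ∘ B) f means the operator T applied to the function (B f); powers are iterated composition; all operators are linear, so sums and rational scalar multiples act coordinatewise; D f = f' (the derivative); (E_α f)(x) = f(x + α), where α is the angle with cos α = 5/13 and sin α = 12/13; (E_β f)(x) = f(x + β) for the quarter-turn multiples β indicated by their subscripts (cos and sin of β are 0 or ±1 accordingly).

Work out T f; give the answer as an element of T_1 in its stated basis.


D f = -cos x - (5/3)sin x
E_alpha D f = -(25/13)cos x + (11/39)sin x
D E_alpha D f = (11/39)cos x + (25/13)sin x
D (D ∘ E_alpha) D f = (25/13)cos x - (11/39)sin x
D D (D ∘ E_alpha) D f = -(11/39)cos x - (25/13)sin x
E_pi D D (D ∘ E_alpha) D f = (11/39)cos x + (25/13)sin x

the image equals g(x) = (11/39)cos x + (25/13)sin x


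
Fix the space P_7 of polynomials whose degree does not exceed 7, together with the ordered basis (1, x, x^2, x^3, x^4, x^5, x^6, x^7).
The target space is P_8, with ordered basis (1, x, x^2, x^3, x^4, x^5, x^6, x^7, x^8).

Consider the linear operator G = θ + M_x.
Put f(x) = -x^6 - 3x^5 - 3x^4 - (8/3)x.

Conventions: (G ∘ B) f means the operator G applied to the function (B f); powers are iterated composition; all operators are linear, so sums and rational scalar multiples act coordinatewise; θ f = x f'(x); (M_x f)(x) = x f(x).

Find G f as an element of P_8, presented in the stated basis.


the result is g(x) = -x^7 - 9x^6 - 18x^5 - 12x^4 - (8/3)x^2 - (8/3)x

θ f = -6x^6 - 15x^5 - 12x^4 - (8/3)x
M_x f = -x^7 - 3x^6 - 3x^5 - (8/3)x^2
(θ + M_x) f = -x^7 - 9x^6 - 18x^5 - 12x^4 - (8/3)x^2 - (8/3)x


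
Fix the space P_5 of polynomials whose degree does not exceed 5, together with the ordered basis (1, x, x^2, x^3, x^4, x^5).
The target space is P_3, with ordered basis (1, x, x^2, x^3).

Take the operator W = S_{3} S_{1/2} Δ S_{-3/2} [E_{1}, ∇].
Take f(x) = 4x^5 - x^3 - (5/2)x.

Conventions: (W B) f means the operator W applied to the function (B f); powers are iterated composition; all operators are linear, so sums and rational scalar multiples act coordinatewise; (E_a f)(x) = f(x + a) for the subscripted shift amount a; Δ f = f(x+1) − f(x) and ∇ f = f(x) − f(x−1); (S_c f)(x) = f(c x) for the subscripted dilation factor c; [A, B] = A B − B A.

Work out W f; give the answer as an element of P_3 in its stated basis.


the image equals g(x) = 0

∇ f = 20x^4 - 40x^3 + 37x^2 - 17x + 1/2
E_{1} ∇ f = 20x^4 + 40x^3 + 37x^2 + 17x + 1/2
E_{1} f = 4x^5 + 20x^4 + 39x^3 + 37x^2 + (29/2)x + 1/2
∇ E_{1} f = 20x^4 + 40x^3 + 37x^2 + 17x + 1/2
[E_{1}, ∇] f = 0
S_{-3/2} [E_{1}, ∇] f = 0
Δ S_{-3/2} [E_{1}, ∇] f = 0
S_{1/2} Δ S_{-3/2} [E_{1}, ∇] f = 0
S_{3} S_{1/2} Δ S_{-3/2} [E_{1}, ∇] f = 0


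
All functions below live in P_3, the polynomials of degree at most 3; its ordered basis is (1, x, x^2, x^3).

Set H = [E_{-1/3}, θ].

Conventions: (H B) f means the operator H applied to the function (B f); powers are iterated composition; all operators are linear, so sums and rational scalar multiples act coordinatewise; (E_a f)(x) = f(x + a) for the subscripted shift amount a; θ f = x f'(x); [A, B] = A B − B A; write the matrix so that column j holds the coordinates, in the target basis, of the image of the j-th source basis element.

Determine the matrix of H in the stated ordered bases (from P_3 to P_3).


image of 1: 0
image of x: -1/3
image of x^2: -(2/3)x + 2/9
image of x^3: -x^2 + (2/3)x - 1/9
each image's coordinates form column j of the matrix

the matrix is [[0, -1/3, 2/9, -1/9]; [0, 0, -2/3, 2/3]; [0, 0, 0, -1]; [0, 0, 0, 0]] (rows listed top to bottom)


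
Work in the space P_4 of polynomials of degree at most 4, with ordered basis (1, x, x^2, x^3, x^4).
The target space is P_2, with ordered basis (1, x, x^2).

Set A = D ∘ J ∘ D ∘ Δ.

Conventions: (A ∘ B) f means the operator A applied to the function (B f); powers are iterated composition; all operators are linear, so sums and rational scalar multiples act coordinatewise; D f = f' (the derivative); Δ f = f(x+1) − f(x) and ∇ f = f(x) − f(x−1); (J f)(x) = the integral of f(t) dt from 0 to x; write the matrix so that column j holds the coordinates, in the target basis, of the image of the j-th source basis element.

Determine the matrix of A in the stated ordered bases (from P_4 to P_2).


image of 1: 0
image of x: 0
image of x^2: 2
image of x^3: 6x + 3
image of x^4: 12x^2 + 12x + 4
each image's coordinates form column j of the matrix

the matrix is [[0, 0, 2, 3, 4]; [0, 0, 0, 6, 12]; [0, 0, 0, 0, 12]] (rows listed top to bottom)


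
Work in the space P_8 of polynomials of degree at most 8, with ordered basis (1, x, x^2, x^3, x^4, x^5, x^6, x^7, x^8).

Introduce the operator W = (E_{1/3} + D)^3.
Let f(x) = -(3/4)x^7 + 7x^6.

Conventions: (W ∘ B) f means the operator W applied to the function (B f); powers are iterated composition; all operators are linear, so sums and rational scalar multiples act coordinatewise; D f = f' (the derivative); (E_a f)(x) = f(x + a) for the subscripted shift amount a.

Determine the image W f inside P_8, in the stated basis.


the image equals g(x) = -(3/4)x^7 - 14x^6 - (21/4)x^5 + (2835/4)x^4 + (25865/12)x^3 + (9611/12)x^2 + (945/4)x + 9347/324

E_{1/3} f = -(3/4)x^7 + (21/4)x^6 + (49/4)x^5 + (385/36)x^4 + (175/36)x^3 + (133/108)x^2 + (161/972)x + 1/108
D f = -(21/4)x^6 + 42x^5
(E_{1/3} + D) f = -(3/4)x^7 + (217/4)x^5 + (385/36)x^4 + (175/36)x^3 + (133/108)x^2 + (161/972)x + 1/108
E_{1/3} (E_{1/3} + D) f = -(3/4)x^7 - (7/4)x^6 + (105/2)x^5 + (3605/36)x^4 + (2135/27)x^3 + (133/4)x^2 + (3661/486)x + 2147/2916
D (E_{1/3} + D) f = -(21/4)x^6 + (1085/4)x^4 + (385/9)x^3 + (175/12)x^2 + (133/54)x + 161/972
(E_{1/3} + D) (E_{1/3} + D) f = -(3/4)x^7 - 7x^6 + (105/2)x^5 + (6685/18)x^4 + (3290/27)x^3 + (287/6)x^2 + (2429/243)x + 1315/1458
E_{1/3} (E_{1/3} + D) (E_{1/3} + D) f = -(3/4)x^7 - (35/4)x^6 + (147/4)x^5 + (1785/4)x^4 + (24115/36)x^3 + (15673/36)x^2 + (1687/12)x + 18325/972
D (E_{1/3} + D) (E_{1/3} + D) f = -(21/4)x^6 - 42x^5 + (525/2)x^4 + (13370/9)x^3 + (3290/9)x^2 + (287/3)x + 2429/243
(E_{1/3} + D) (E_{1/3} + D) (E_{1/3} + D) f = -(3/4)x^7 - 14x^6 - (21/4)x^5 + (2835/4)x^4 + (25865/12)x^3 + (9611/12)x^2 + (945/4)x + 9347/324


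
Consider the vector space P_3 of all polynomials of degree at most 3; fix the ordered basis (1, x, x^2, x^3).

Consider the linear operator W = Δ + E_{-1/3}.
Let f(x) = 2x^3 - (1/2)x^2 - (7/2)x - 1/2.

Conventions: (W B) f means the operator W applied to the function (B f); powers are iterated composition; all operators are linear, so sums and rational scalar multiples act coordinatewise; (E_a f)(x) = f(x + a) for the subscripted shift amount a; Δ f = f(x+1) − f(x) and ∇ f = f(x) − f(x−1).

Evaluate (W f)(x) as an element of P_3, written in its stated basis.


the result is g(x) = 2x^3 + (7/2)x^2 + (5/2)x - 79/54

Δ f = 6x^2 + 5x - 2
E_{-1/3} f = 2x^3 - (5/2)x^2 - (5/2)x + 29/54
(Δ + E_{-1/3}) f = 2x^3 + (7/2)x^2 + (5/2)x - 79/54


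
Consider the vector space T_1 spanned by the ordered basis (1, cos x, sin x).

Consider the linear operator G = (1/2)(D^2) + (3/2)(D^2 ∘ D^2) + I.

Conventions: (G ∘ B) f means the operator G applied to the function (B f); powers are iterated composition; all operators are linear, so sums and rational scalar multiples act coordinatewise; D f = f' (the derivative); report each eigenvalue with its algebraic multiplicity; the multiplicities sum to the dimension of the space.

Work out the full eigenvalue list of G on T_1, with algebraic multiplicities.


image of 1: 1
image of cos x: 2cos x
image of sin x: 2sin x
the matrix is diagonal; its diagonal is (1, 2, 2)
for a triangular matrix the eigenvalues are the diagonal entries, with algebraic multiplicity their repetition count

λ = 1 (multiplicity 1), λ = 2 (multiplicity 2)


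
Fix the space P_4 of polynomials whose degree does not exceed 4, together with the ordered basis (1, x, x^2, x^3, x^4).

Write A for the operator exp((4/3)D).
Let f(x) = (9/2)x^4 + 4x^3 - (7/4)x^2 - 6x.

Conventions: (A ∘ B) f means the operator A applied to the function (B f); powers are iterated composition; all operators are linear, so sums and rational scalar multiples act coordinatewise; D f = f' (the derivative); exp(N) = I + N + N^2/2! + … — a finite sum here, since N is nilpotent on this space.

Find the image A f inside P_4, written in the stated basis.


the result is g(x) = (9/2)x^4 + 28x^3 + (249/4)x^2 + (160/3)x + 340/27

order-1 term: 24x^3 + 16x^2 - (14/3)x - 8
order-2 term: 48x^2 + (64/3)x - 28/9
order-3 term: (128/3)x + 256/27
order-4 term: 128/9
the series for exp((4/3)D) f terminates at order 4
exp((4/3)D) f = (9/2)x^4 + 28x^3 + (249/4)x^2 + (160/3)x + 340/27


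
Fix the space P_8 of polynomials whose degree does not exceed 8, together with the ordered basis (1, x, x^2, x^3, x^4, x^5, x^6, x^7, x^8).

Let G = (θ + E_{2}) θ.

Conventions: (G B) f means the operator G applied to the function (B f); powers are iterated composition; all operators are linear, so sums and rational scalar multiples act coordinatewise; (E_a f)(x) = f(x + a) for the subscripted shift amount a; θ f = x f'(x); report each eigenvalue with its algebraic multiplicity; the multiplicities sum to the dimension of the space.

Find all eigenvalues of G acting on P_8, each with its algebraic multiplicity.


image of 1: 0
image of x: 2x + 2
image of x^2: 6x^2 + 8x + 8
image of x^3: 12x^3 + 18x^2 + 36x + 24
image of x^4: 20x^4 + 32x^3 + 96x^2 + 128x + 64
image of x^5: 30x^5 + 50x^4 + 200x^3 + 400x^2 + 400x + 160
image of x^6: 42x^6 + 72x^5 + 360x^4 + 960x^3 + 1440x^2 + 1152x + 384
image of x^7: 56x^7 + 98x^6 + 588x^5 + 1960x^4 + 3920x^3 + 4704x^2 + 3136x + 896
image of x^8: 72x^8 + 128x^7 + 896x^6 + 3584x^5 + 8960x^4 + 14336x^3 + 14336x^2 + 8192x + 2048
the matrix is upper triangular; its diagonal is (0, 2, 6, 12, 20, 30, 42, 56, 72)
for a triangular matrix the eigenvalues are the diagonal entries, with algebraic multiplicity their repetition count

λ = 0 (multiplicity 1), λ = 2 (multiplicity 1), λ = 6 (multiplicity 1), λ = 12 (multiplicity 1), λ = 20 (multiplicity 1), λ = 30 (multiplicity 1), λ = 42 (multiplicity 1), λ = 56 (multiplicity 1), λ = 72 (multiplicity 1)


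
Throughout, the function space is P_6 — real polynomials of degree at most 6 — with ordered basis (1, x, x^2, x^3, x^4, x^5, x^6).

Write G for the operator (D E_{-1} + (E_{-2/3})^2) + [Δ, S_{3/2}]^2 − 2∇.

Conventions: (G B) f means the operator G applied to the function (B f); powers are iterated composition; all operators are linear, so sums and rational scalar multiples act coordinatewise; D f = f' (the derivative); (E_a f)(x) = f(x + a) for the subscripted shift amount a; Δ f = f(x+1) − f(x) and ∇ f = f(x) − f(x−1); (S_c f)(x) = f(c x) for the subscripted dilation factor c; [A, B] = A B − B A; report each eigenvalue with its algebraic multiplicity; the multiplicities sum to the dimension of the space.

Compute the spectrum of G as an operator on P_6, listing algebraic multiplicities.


λ = 1 (multiplicity 7)

image of 1: 1
image of x: x - 7/3
image of x^2: x^2 - (14/3)x + 91/36
image of x^3: x^3 - 7x^2 + (499/48)x + 4891/864
image of x^4: x^4 - (28/3)x^3 + (3211/96)x^2 + (49939/864)x + 14713/324
image of x^5: x^5 - (35/3)x^4 + (118895/1152)x^3 + (2365655/6912)x^2 + (652685/1296)x + 28917835/124416
image of x^6: x^6 - 14x^5 + (967655/3072)x^4 + (21764495/13824)x^3 + (5836565/1728)x^2 + (261015715/82944)x + 417759101/373248
the matrix is upper triangular; its diagonal is (1, 1, 1, 1, 1, 1, 1)
for a triangular matrix the eigenvalues are the diagonal entries, with algebraic multiplicity their repetition count


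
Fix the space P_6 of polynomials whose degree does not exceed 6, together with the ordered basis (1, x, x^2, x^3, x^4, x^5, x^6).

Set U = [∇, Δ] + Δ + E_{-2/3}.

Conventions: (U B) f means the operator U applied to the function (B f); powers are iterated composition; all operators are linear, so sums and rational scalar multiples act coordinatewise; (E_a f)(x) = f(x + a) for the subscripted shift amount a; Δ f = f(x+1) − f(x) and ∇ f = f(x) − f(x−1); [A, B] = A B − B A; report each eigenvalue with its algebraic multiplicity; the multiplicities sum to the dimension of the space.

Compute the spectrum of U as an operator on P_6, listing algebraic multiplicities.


λ = 1 (multiplicity 7)

image of 1: 1
image of x: x + 1/3
image of x^2: x^2 + (2/3)x + 13/9
image of x^3: x^3 + x^2 + (13/3)x + 19/27
image of x^4: x^4 + (4/3)x^3 + (26/3)x^2 + (76/27)x + 97/81
image of x^5: x^5 + (5/3)x^4 + (130/9)x^3 + (190/27)x^2 + (485/81)x + 211/243
image of x^6: x^6 + 2x^5 + (65/3)x^4 + (380/27)x^3 + (485/27)x^2 + (422/81)x + 793/729
the matrix is upper triangular; its diagonal is (1, 1, 1, 1, 1, 1, 1)
for a triangular matrix the eigenvalues are the diagonal entries, with algebraic multiplicity their repetition count


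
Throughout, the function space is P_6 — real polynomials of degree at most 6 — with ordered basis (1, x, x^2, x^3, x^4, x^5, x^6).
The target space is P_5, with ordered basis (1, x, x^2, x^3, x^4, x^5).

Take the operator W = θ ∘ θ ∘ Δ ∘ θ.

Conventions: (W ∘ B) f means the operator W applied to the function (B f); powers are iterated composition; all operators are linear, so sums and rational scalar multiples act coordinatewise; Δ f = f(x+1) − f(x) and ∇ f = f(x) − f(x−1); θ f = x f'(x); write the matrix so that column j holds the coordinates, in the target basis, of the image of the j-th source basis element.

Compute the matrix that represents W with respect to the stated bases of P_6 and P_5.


the matrix is [[0, 0, 0, 0, 0, 0, 0]; [0, 0, 4, 9, 16, 25, 36]; [0, 0, 0, 36, 96, 200, 360]; [0, 0, 0, 0, 144, 450, 1080]; [0, 0, 0, 0, 0, 400, 1440]; [0, 0, 0, 0, 0, 0, 900]] (rows listed top to bottom)

image of 1: 0
image of x: 0
image of x^2: 4x
image of x^3: 36x^2 + 9x
image of x^4: 144x^3 + 96x^2 + 16x
image of x^5: 400x^4 + 450x^3 + 200x^2 + 25x
image of x^6: 900x^5 + 1440x^4 + 1080x^3 + 360x^2 + 36x
each image's coordinates form column j of the matrix


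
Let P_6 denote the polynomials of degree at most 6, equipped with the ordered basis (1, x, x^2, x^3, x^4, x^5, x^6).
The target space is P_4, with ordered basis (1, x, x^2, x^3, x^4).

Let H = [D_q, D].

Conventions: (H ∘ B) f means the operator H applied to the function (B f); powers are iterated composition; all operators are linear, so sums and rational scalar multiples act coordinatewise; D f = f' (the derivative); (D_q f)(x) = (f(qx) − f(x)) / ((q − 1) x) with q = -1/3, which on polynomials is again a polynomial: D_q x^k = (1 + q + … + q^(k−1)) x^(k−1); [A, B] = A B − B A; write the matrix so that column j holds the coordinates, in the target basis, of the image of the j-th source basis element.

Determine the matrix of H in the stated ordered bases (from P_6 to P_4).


image of 1: 0
image of x: 0
image of x^2: 4/3
image of x^3: (4/9)x
image of x^4: (8/9)x^2
image of x^5: (56/81)x^3
image of x^6: (188/243)x^4
each image's coordinates form column j of the matrix

the matrix is [[0, 0, 4/3, 0, 0, 0, 0]; [0, 0, 0, 4/9, 0, 0, 0]; [0, 0, 0, 0, 8/9, 0, 0]; [0, 0, 0, 0, 0, 56/81, 0]; [0, 0, 0, 0, 0, 0, 188/243]] (rows listed top to bottom)


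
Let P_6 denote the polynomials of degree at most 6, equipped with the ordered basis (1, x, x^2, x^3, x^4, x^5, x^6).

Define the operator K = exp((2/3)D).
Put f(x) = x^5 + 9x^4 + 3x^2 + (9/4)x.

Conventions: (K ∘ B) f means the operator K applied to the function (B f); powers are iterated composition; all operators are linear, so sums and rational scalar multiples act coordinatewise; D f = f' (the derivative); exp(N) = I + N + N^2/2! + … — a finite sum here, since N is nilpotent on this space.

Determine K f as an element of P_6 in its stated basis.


the image equals g(x) = x^5 + (37/3)x^4 + (256/9)x^3 + (809/27)x^2 + (5801/324)x + 2305/486

order-1 term: (10/3)x^4 + 24x^3 + 4x + 3/2
order-2 term: (40/9)x^3 + 24x^2 + 4/3
order-3 term: (80/27)x^2 + (32/3)x
order-4 term: (80/81)x + 16/9
order-5 term: 32/243
the series for exp((2/3)D) f terminates at order 5
exp((2/3)D) f = x^5 + (37/3)x^4 + (256/9)x^3 + (809/27)x^2 + (5801/324)x + 2305/486
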